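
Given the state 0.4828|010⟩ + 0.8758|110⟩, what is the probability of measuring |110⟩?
0.767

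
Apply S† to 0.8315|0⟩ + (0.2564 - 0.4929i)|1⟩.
0.8315|0⟩ + (-0.4929 - 0.2564i)|1⟩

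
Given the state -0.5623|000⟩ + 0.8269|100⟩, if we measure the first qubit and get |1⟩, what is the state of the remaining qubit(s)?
|00⟩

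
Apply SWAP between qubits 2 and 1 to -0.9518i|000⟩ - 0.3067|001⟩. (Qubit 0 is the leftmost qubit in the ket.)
-0.9518i|000⟩ - 0.3067|010⟩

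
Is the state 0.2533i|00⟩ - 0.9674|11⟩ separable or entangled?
Entangled

Writing the state as a|00⟩ + b|01⟩ + c|10⟩ + d|11⟩, it is a product state iff ad − bc = 0.
Here (a, b, c, d) = (0.2533i, 0, 0, -0.9674): ad − bc = (0.2533i)(-0.9674) − (0)(0) = -0.245i ≠ 0, so the state is entangled.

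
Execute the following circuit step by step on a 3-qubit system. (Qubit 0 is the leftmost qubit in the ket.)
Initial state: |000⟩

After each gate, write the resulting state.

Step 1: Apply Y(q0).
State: i|100⟩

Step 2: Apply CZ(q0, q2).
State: i|100⟩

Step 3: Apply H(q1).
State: (1/√2)i|100⟩ + (1/√2)i|110⟩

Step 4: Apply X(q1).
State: (1/√2)i|100⟩ + (1/√2)i|110⟩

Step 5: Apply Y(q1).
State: 1/√2|100⟩ - 1/√2|110⟩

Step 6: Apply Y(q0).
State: -(1/√2)i|000⟩ + (1/√2)i|010⟩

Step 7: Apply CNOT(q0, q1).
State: -(1/√2)i|000⟩ + (1/√2)i|010⟩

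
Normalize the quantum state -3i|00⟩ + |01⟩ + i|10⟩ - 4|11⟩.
-(1/√3)i|00⟩ + 0.1925|01⟩ + 0.1925i|10⟩ - 0.7698|11⟩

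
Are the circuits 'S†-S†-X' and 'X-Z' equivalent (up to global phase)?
Yes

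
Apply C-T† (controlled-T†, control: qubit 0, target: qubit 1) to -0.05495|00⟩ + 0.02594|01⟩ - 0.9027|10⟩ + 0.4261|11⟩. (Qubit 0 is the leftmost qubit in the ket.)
-0.05495|00⟩ + 0.02594|01⟩ - 0.9027|10⟩ + (0.3013 - 0.3013i)|11⟩

C-T† leaves the control-|0⟩ kets |00⟩, |01⟩ unchanged and applies T† to qubit 1 on the control-|1⟩ pair (|10⟩, |11⟩).
T† = [[1, 0], [0, (1/√2 - (1/√2)i)]].
With a = amp(|10⟩) = -0.9027 and b = amp(|11⟩) = 0.4261:
new amp(|10⟩) = (1)·a = -0.9027
new amp(|11⟩) = (1/√2 - (1/√2)i)·b = (0.3013 - 0.3013i)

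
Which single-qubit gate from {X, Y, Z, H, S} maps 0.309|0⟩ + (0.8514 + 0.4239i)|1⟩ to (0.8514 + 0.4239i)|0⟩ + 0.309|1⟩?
X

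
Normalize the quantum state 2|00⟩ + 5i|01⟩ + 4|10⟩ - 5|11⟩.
0.239|00⟩ + 0.5976i|01⟩ + 0.4781|10⟩ - 0.5976|11⟩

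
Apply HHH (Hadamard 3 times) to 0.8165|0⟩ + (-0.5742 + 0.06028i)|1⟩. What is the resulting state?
(0.1713 + 0.04262i)|0⟩ + (0.9834 - 0.04262i)|1⟩

H² = I, so H^3 = H: a single Hadamard. With (a, b) = (0.8165, (-0.5742 + 0.06028i)), H gives ((a + b)/√2, (a − b)/√2) = ((0.1713 + 0.04262i), (0.9834 - 0.04262i)).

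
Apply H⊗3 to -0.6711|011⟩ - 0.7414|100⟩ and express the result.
-0.4994|000⟩ - 0.02485|001⟩ - 0.02485|010⟩ - 0.4994|011⟩ + 0.02485|100⟩ + 0.4994|101⟩ + 0.4994|110⟩ + 0.02485|111⟩

H⊗3 gives amp(|y⟩) = (1/2√2) Σ_x (−1)^(x·y) amp(|x⟩), where x·y is the number of positions in which both x and y have a 1.
|000⟩: (-0.6711 - 0.7414)/(2√2) = -0.4994
|001⟩: (0.6711 - 0.7414)/(2√2) = -0.02485
|010⟩: (0.6711 - 0.7414)/(2√2) = -0.02485
|011⟩: (-0.6711 - 0.7414)/(2√2) = -0.4994
|100⟩: (-0.6711 + 0.7414)/(2√2) = 0.02485
|101⟩: (0.6711 + 0.7414)/(2√2) = 0.4994
|110⟩: (0.6711 + 0.7414)/(2√2) = 0.4994
|111⟩: (-0.6711 + 0.7414)/(2√2) = 0.02485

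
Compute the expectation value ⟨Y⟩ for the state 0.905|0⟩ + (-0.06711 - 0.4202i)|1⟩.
-0.7606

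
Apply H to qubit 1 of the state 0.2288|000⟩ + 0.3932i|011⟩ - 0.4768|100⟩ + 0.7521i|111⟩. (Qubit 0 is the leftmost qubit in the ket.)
0.1618|000⟩ + 0.278i|001⟩ + 0.1618|010⟩ - 0.278i|011⟩ - 0.3371|100⟩ + 0.5318i|101⟩ - 0.3371|110⟩ - 0.5318i|111⟩

H on qubit 1 mixes each pair of kets that differ only in qubit 1: amplitudes (a, b) of (|…0…⟩, |…1…⟩) become ((a + b)/√2, (a − b)/√2). Kets absent from the input have amplitude 0.
(|000⟩, |010⟩): (a, b) = (0.2288, 0) → (0.1618, 0.1618)
(|001⟩, |011⟩): (a, b) = (0, 0.3932i) → (0.278i, -0.278i)
(|100⟩, |110⟩): (a, b) = (-0.4768, 0) → (-0.3371, -0.3371)
(|101⟩, |111⟩): (a, b) = (0, 0.7521i) → (0.5318i, -0.5318i)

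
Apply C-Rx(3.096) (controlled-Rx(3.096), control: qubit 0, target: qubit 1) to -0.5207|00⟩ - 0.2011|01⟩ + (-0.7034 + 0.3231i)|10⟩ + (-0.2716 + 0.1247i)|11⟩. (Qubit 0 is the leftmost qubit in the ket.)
-0.5207|00⟩ - 0.2011|01⟩ + (0.1086 + 0.2789i)|10⟩ + (0.3168 + 0.7061i)|11⟩

C-Rx(3.096) leaves the control-|0⟩ kets |00⟩, |01⟩ unchanged and applies Rx(3.096) to qubit 1 on the control-|1⟩ pair (|10⟩, |11⟩).
Rx(3.096) = [[cos(θ/2), −i·sin(θ/2)], [−i·sin(θ/2), cos(θ/2)]]; θ = 3.096, cos(θ/2) ≈ 0.0227944, sin(θ/2) ≈ 0.99974.
With a = amp(|10⟩) = (-0.7034 + 0.3231i) and b = amp(|11⟩) = (-0.2716 + 0.1247i):
new amp(|10⟩) = (0.0227944)·a + (-0.99974i)·b = (0.1086 + 0.2789i)
new amp(|11⟩) = (-0.99974i)·a + (0.0227944)·b = (0.3168 + 0.7061i)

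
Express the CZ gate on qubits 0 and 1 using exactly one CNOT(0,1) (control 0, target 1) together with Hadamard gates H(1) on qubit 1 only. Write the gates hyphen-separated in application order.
H(1)-CNOT(0,1)-H(1)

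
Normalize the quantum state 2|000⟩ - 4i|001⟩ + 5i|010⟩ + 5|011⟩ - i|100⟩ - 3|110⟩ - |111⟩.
0.2222|000⟩ - 0.4444i|001⟩ + 0.5556i|010⟩ + 0.5556|011⟩ - 0.1111i|100⟩ - 0.3333|110⟩ - 0.1111|111⟩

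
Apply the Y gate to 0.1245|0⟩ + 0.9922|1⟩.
-0.9922i|0⟩ + 0.1245i|1⟩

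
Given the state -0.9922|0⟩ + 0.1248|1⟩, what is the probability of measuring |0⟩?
0.9845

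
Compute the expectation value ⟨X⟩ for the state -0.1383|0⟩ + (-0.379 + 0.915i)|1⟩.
0.1048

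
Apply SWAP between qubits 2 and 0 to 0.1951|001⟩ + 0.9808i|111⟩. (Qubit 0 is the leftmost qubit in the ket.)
0.1951|100⟩ + 0.9808i|111⟩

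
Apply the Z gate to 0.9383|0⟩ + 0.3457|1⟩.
0.9383|0⟩ - 0.3457|1⟩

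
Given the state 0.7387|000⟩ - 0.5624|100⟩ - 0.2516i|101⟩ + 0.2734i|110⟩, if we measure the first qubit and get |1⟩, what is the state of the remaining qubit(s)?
-0.8344|00⟩ - 0.3733i|01⟩ + 0.4056i|10⟩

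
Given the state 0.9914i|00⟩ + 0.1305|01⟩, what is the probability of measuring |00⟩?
0.9829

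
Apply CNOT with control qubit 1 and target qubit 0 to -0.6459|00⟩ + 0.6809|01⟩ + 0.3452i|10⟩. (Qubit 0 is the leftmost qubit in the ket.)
-0.6459|00⟩ + 0.3452i|10⟩ + 0.6809|11⟩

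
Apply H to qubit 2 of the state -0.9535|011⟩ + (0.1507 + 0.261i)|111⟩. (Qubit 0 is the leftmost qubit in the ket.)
-0.6742|010⟩ + 0.6742|011⟩ + (0.1066 + 0.1846i)|110⟩ + (-0.1066 - 0.1846i)|111⟩

H on qubit 2 mixes each pair of kets that differ only in qubit 2: amplitudes (a, b) of (|…0…⟩, |…1…⟩) become ((a + b)/√2, (a − b)/√2). Kets absent from the input have amplitude 0.
(|010⟩, |011⟩): (a, b) = (0, -0.9535) → (-0.6742, 0.6742)
(|110⟩, |111⟩): (a, b) = (0, (0.1507 + 0.261i)) → ((0.1066 + 0.1846i), (-0.1066 - 0.1846i))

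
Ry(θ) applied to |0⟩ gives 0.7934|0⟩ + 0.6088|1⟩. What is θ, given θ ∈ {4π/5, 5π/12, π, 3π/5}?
5π/12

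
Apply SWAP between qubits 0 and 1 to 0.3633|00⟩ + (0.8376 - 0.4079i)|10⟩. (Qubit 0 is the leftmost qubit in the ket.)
0.3633|00⟩ + (0.8376 - 0.4079i)|01⟩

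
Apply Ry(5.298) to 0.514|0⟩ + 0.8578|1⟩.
-0.8586|0⟩ - 0.5127|1⟩

Ry(5.298) = [[cos(θ/2), −sin(θ/2)], [sin(θ/2), cos(θ/2)]]; θ = 5.298, cos(θ/2) ≈ -0.88111, sin(θ/2) ≈ 0.472912.
With a = amp(|0⟩) = 0.514 and b = amp(|1⟩) = 0.8578:
new amp(|0⟩) = (-0.88111)·a + (-0.472912)·b = -0.8586
new amp(|1⟩) = (0.472912)·a + (-0.88111)·b = -0.5127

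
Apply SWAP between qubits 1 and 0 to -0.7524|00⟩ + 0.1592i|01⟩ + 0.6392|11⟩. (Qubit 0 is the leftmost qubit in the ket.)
-0.7524|00⟩ + 0.1592i|10⟩ + 0.6392|11⟩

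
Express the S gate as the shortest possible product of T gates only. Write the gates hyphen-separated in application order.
T-T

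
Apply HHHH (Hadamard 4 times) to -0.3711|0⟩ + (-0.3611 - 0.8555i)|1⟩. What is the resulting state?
-0.3711|0⟩ + (-0.3611 - 0.8555i)|1⟩

H² = I, so an even number of Hadamards cancels: H^4 = I and the state is unchanged.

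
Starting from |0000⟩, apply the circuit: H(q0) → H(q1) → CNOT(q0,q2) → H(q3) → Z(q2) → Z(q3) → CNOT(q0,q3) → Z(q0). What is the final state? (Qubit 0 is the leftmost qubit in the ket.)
1/√8|0000⟩ - 1/√8|0001⟩ + 1/√8|0100⟩ - 1/√8|0101⟩ - 1/√8|1010⟩ + 1/√8|1011⟩ - 1/√8|1110⟩ + 1/√8|1111⟩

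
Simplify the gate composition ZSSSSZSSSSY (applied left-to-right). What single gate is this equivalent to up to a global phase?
Y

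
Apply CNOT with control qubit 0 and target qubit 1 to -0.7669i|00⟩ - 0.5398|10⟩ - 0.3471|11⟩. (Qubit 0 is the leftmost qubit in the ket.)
-0.7669i|00⟩ - 0.3471|10⟩ - 0.5398|11⟩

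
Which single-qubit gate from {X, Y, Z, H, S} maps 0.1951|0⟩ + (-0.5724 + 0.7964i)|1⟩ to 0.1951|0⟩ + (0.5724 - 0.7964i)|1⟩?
Z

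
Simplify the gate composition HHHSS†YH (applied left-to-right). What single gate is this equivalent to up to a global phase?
Y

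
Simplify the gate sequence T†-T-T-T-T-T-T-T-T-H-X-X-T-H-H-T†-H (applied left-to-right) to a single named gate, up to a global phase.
T†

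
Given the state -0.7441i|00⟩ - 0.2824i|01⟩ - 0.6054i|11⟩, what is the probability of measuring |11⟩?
0.3665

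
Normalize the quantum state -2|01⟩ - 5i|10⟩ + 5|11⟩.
-0.2722|01⟩ - 0.6804i|10⟩ + 0.6804|11⟩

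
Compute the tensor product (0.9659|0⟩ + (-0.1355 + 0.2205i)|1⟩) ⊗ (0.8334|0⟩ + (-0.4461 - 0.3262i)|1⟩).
0.805|00⟩ + (-0.4309 - 0.3151i)|01⟩ + (-0.1129 + 0.1838i)|10⟩ + (0.1324 - 0.05416i)|11⟩

amp(|b₁b₂…⟩) = product of the factor amplitudes for bits b₁, b₂, …; only kets whose every factor amplitude is nonzero survive.
|00⟩: (0.9659)(0.8334) = 0.805
|01⟩: (0.9659)(-0.4461 - 0.3262i) = (-0.4309 - 0.3151i)
|10⟩: (-0.1355 + 0.2205i)(0.8334) = (-0.1129 + 0.1838i)
|11⟩: (-0.1355 + 0.2205i)(-0.4461 - 0.3262i) = (0.1324 - 0.05416i)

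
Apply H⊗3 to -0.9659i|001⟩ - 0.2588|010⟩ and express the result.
(-0.0915 - 0.3415i)|000⟩ + (-0.0915 + 0.3415i)|001⟩ + (0.0915 - 0.3415i)|010⟩ + (0.0915 + 0.3415i)|011⟩ + (-0.0915 - 0.3415i)|100⟩ + (-0.0915 + 0.3415i)|101⟩ + (0.0915 - 0.3415i)|110⟩ + (0.0915 + 0.3415i)|111⟩

H⊗3 gives amp(|y⟩) = (1/2√2) Σ_x (−1)^(x·y) amp(|x⟩), where x·y is the number of positions in which both x and y have a 1.
|000⟩: (-0.9659i - 0.2588)/(2√2) = (-0.0915 - 0.3415i)
|001⟩: (0.9659i - 0.2588)/(2√2) = (-0.0915 + 0.3415i)
|010⟩: (-0.9659i + 0.2588)/(2√2) = (0.0915 - 0.3415i)
|011⟩: (0.9659i + 0.2588)/(2√2) = (0.0915 + 0.3415i)
|100⟩: (-0.9659i - 0.2588)/(2√2) = (-0.0915 - 0.3415i)
|101⟩: (0.9659i - 0.2588)/(2√2) = (-0.0915 + 0.3415i)
|110⟩: (-0.9659i + 0.2588)/(2√2) = (0.0915 - 0.3415i)
|111⟩: (0.9659i + 0.2588)/(2√2) = (0.0915 + 0.3415i)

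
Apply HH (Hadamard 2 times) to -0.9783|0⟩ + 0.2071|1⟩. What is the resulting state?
-0.9783|0⟩ + 0.2071|1⟩

H² = I, so an even number of Hadamards cancels: H^2 = I and the state is unchanged.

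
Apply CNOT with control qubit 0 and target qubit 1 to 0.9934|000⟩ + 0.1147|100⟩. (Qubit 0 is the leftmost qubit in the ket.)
0.9934|000⟩ + 0.1147|110⟩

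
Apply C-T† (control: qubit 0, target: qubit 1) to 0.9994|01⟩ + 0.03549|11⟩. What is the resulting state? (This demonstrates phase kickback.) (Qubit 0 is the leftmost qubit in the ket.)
0.9994|01⟩ + (0.0251 - 0.0251i)|11⟩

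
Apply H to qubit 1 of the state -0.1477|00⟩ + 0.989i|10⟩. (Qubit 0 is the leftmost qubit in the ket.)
-0.1044|00⟩ - 0.1044|01⟩ + 0.6993i|10⟩ + 0.6993i|11⟩

H on qubit 1 mixes each pair of kets that differ only in qubit 1: amplitudes (a, b) of (|…0…⟩, |…1…⟩) become ((a + b)/√2, (a − b)/√2). Kets absent from the input have amplitude 0.
(|00⟩, |01⟩): (a, b) = (-0.1477, 0) → (-0.1044, -0.1044)
(|10⟩, |11⟩): (a, b) = (0.989i, 0) → (0.6993i, 0.6993i)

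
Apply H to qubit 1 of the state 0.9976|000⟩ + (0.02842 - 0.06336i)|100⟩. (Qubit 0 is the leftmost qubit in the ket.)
0.7054|000⟩ + 0.7054|010⟩ + (0.0201 - 0.0448i)|100⟩ + (0.0201 - 0.0448i)|110⟩

H on qubit 1 mixes each pair of kets that differ only in qubit 1: amplitudes (a, b) of (|…0…⟩, |…1…⟩) become ((a + b)/√2, (a − b)/√2). Kets absent from the input have amplitude 0.
(|000⟩, |010⟩): (a, b) = (0.9976, 0) → (0.7054, 0.7054)
(|100⟩, |110⟩): (a, b) = ((0.02842 - 0.06336i), 0) → ((0.0201 - 0.0448i), (0.0201 - 0.0448i))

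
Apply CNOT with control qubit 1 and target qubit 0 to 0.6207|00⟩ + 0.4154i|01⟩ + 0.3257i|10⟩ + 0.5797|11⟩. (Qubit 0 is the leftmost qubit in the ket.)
0.6207|00⟩ + 0.5797|01⟩ + 0.3257i|10⟩ + 0.4154i|11⟩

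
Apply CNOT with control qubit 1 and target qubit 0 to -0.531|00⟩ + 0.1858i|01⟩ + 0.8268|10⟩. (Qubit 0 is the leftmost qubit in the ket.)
-0.531|00⟩ + 0.8268|10⟩ + 0.1858i|11⟩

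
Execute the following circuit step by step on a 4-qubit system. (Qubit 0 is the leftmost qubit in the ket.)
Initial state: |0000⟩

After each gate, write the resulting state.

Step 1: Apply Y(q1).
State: i|0100⟩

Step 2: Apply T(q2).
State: i|0100⟩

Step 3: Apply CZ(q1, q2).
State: i|0100⟩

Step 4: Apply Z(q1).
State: -i|0100⟩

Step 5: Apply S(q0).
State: -i|0100⟩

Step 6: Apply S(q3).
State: -i|0100⟩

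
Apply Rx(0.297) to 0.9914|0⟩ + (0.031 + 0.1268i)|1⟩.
(0.9992 - 0.004587i)|0⟩ + (0.03066 - 0.02128i)|1⟩

Rx(0.297) = [[cos(θ/2), −i·sin(θ/2)], [−i·sin(θ/2), cos(θ/2)]]; θ = 0.297, cos(θ/2) ≈ 0.988994, sin(θ/2) ≈ 0.147955.
With a = amp(|0⟩) = 0.9914 and b = amp(|1⟩) = (0.031 + 0.1268i):
new amp(|0⟩) = (0.988994)·a + (-0.147955i)·b = (0.9992 - 0.004587i)
new amp(|1⟩) = (-0.147955i)·a + (0.988994)·b = (0.03066 - 0.02128i)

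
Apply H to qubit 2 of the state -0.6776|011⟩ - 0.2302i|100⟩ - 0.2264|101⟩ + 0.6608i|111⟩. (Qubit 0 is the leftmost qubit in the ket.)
-0.4791|010⟩ + 0.4791|011⟩ + (-0.1601 - 0.1628i)|100⟩ + (0.1601 - 0.1628i)|101⟩ + 0.4673i|110⟩ - 0.4673i|111⟩

H on qubit 2 mixes each pair of kets that differ only in qubit 2: amplitudes (a, b) of (|…0…⟩, |…1…⟩) become ((a + b)/√2, (a − b)/√2). Kets absent from the input have amplitude 0.
(|010⟩, |011⟩): (a, b) = (0, -0.6776) → (-0.4791, 0.4791)
(|100⟩, |101⟩): (a, b) = (-0.2302i, -0.2264) → ((-0.1601 - 0.1628i), (0.1601 - 0.1628i))
(|110⟩, |111⟩): (a, b) = (0, 0.6608i) → (0.4673i, -0.4673i)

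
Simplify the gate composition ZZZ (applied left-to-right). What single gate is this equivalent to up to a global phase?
Z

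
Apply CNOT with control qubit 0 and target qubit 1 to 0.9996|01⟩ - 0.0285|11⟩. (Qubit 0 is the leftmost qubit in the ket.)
0.9996|01⟩ - 0.0285|10⟩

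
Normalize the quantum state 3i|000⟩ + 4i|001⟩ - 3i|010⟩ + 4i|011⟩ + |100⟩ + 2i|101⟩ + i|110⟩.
0.4009i|000⟩ + 0.5345i|001⟩ - 0.4009i|010⟩ + 0.5345i|011⟩ + 0.1336|100⟩ + 0.2673i|101⟩ + 0.1336i|110⟩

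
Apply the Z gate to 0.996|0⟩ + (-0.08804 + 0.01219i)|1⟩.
0.996|0⟩ + (0.08804 - 0.01219i)|1⟩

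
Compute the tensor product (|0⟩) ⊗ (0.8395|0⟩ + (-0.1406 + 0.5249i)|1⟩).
0.8395|00⟩ + (-0.1406 + 0.5249i)|01⟩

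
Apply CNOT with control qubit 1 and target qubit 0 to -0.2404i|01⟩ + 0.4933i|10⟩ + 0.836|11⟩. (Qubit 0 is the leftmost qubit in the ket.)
0.836|01⟩ + 0.4933i|10⟩ - 0.2404i|11⟩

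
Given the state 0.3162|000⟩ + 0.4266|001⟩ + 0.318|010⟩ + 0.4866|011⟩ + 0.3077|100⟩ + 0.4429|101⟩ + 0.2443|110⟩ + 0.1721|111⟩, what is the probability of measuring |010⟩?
0.1011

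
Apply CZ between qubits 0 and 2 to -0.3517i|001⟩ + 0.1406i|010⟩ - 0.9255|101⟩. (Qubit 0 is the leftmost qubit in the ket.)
-0.3517i|001⟩ + 0.1406i|010⟩ + 0.9255|101⟩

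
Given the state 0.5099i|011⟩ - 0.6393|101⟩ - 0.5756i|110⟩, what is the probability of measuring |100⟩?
0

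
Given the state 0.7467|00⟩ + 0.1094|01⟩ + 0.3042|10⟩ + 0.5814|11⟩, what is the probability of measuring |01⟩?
0.01197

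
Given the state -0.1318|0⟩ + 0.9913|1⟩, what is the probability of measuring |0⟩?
0.01737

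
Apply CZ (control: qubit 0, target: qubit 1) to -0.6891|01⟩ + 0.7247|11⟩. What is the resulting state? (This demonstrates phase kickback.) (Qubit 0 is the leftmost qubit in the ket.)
-0.6891|01⟩ - 0.7247|11⟩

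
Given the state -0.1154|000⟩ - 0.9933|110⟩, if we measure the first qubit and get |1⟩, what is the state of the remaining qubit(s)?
-|10⟩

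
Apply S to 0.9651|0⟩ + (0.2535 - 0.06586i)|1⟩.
0.9651|0⟩ + (0.06586 + 0.2535i)|1⟩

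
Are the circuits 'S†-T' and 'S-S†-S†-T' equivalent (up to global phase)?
Yes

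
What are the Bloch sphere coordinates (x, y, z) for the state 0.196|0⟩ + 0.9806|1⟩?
(0.3844, 0, -0.9232)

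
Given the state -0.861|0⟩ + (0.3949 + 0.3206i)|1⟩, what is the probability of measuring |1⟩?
0.2587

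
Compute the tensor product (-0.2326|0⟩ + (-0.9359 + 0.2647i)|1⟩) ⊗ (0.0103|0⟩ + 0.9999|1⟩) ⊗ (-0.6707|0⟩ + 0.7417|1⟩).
0.001607|000⟩ - 0.001777|001⟩ + 0.156|010⟩ - 0.1725|011⟩ + (0.006465 - 0.001829i)|100⟩ + (-0.00715 + 0.002022i)|101⟩ + (0.6276 - 0.1775i)|110⟩ + (-0.6941 + 0.1963i)|111⟩

amp(|b₁b₂…⟩) = product of the factor amplitudes for bits b₁, b₂, …; only kets whose every factor amplitude is nonzero survive.
|000⟩: (-0.2326)(0.0103)(-0.6707) = 0.001607
|001⟩: (-0.2326)(0.0103)(0.7417) = -0.001777
|010⟩: (-0.2326)(0.9999)(-0.6707) = 0.156
|011⟩: (-0.2326)(0.9999)(0.7417) = -0.1725
|100⟩: (-0.9359 + 0.2647i)(0.0103)(-0.6707) = (0.006465 - 0.001829i)
|101⟩: (-0.9359 + 0.2647i)(0.0103)(0.7417) = (-0.00715 + 0.002022i)
|110⟩: (-0.9359 + 0.2647i)(0.9999)(-0.6707) = (0.6276 - 0.1775i)
|111⟩: (-0.9359 + 0.2647i)(0.9999)(0.7417) = (-0.6941 + 0.1963i)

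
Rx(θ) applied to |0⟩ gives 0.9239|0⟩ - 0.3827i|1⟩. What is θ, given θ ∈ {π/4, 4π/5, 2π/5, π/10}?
π/4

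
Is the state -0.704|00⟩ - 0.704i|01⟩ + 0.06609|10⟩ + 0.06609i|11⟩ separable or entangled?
Separable

Writing the state as a|00⟩ + b|01⟩ + c|10⟩ + d|11⟩, it is a product state iff ad − bc = 0.
Here (a, b, c, d) = (-0.704, -0.704i, 0.06609, 0.06609i): ad − bc = (-0.704)(0.06609i) − (-0.704i)(0.06609) = 0, so the state is separable.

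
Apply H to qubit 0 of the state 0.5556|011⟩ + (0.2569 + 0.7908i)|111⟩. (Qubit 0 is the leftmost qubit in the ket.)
(0.5745 + 0.5592i)|011⟩ + (0.2112 - 0.5592i)|111⟩

H on qubit 0 mixes each pair of kets that differ only in qubit 0: amplitudes (a, b) of (|…0…⟩, |…1…⟩) become ((a + b)/√2, (a − b)/√2). Kets absent from the input have amplitude 0.
(|011⟩, |111⟩): (a, b) = (0.5556, (0.2569 + 0.7908i)) → ((0.5745 + 0.5592i), (0.2112 - 0.5592i))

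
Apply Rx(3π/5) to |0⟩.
0.5878|0⟩ - 0.809i|1⟩

Rx(3π/5) = [[cos(θ/2), −i·sin(θ/2)], [−i·sin(θ/2), cos(θ/2)]]; θ = 3π/5, cos(θ/2) ≈ 0.587785, sin(θ/2) ≈ 0.809017.
With a = amp(|0⟩) = 1 and b = amp(|1⟩) = 0:
new amp(|0⟩) = (0.587785)·a + (-0.809017i)·b = 0.5878
new amp(|1⟩) = (-0.809017i)·a + (0.587785)·b = -0.809i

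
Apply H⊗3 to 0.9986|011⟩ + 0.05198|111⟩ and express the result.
0.3714|000⟩ - 0.3714|001⟩ - 0.3714|010⟩ + 0.3714|011⟩ + 0.3347|100⟩ - 0.3347|101⟩ - 0.3347|110⟩ + 0.3347|111⟩

H⊗3 gives amp(|y⟩) = (1/2√2) Σ_x (−1)^(x·y) amp(|x⟩), where x·y is the number of positions in which both x and y have a 1.
|000⟩: (0.9986 + 0.05198)/(2√2) = 0.3714
|001⟩: (-0.9986 - 0.05198)/(2√2) = -0.3714
|010⟩: (-0.9986 - 0.05198)/(2√2) = -0.3714
|011⟩: (0.9986 + 0.05198)/(2√2) = 0.3714
|100⟩: (0.9986 - 0.05198)/(2√2) = 0.3347
|101⟩: (-0.9986 + 0.05198)/(2√2) = -0.3347
|110⟩: (-0.9986 + 0.05198)/(2√2) = -0.3347
|111⟩: (0.9986 - 0.05198)/(2√2) = 0.3347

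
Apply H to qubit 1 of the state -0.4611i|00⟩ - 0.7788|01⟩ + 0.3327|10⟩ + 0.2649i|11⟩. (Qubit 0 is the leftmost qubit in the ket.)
(-0.5507 - 0.326i)|00⟩ + (0.5507 - 0.326i)|01⟩ + (0.2353 + 0.1873i)|10⟩ + (0.2353 - 0.1873i)|11⟩

H on qubit 1 mixes each pair of kets that differ only in qubit 1: amplitudes (a, b) of (|…0…⟩, |…1…⟩) become ((a + b)/√2, (a − b)/√2). Kets absent from the input have amplitude 0.
(|00⟩, |01⟩): (a, b) = (-0.4611i, -0.7788) → ((-0.5507 - 0.326i), (0.5507 - 0.326i))
(|10⟩, |11⟩): (a, b) = (0.3327, 0.2649i) → ((0.2353 + 0.1873i), (0.2353 - 0.1873i))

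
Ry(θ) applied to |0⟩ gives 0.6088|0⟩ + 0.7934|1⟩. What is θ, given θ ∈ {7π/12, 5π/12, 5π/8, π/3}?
7π/12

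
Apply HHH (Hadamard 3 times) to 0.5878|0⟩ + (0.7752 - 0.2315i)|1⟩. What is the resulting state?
(0.9638 - 0.1637i)|0⟩ + (-0.1325 + 0.1637i)|1⟩

H² = I, so H^3 = H: a single Hadamard. With (a, b) = (0.5878, (0.7752 - 0.2315i)), H gives ((a + b)/√2, (a − b)/√2) = ((0.9638 - 0.1637i), (-0.1325 + 0.1637i)).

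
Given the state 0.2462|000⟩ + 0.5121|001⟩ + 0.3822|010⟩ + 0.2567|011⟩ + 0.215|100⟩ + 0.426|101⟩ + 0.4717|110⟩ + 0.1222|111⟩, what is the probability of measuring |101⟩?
0.1815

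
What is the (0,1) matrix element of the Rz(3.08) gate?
0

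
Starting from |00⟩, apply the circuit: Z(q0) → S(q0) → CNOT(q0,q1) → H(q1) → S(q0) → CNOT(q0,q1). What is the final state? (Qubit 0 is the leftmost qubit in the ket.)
1/√2|00⟩ + 1/√2|01⟩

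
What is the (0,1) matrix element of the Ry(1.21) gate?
-0.5688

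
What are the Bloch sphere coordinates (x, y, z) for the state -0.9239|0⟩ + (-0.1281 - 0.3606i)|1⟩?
(0.2367, 0.6663, 0.7071)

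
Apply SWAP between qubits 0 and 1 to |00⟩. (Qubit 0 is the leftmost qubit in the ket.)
|00⟩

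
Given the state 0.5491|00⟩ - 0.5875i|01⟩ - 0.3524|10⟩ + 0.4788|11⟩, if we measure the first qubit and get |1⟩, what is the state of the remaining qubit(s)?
-0.5928|0⟩ + 0.8054|1⟩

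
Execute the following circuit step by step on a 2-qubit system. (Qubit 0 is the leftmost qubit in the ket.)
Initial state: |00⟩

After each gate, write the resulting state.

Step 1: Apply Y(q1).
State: i|01⟩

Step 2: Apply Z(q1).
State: -i|01⟩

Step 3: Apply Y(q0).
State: |11⟩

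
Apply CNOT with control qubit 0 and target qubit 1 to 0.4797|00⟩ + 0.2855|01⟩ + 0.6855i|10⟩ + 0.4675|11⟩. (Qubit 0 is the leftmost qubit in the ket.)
0.4797|00⟩ + 0.2855|01⟩ + 0.4675|10⟩ + 0.6855i|11⟩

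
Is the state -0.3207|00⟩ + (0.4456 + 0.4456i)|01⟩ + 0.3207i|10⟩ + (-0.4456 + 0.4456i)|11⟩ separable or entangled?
Entangled

Writing the state as a|00⟩ + b|01⟩ + c|10⟩ + d|11⟩, it is a product state iff ad − bc = 0.
Here (a, b, c, d) = (-0.3207, (0.4456 + 0.4456i), 0.3207i, (-0.4456 + 0.4456i)): ad − bc = (-0.3207)(-0.4456 + 0.4456i) − (0.4456 + 0.4456i)(0.3207i) = (0.2858 - 0.2858i) ≠ 0, so the state is entangled.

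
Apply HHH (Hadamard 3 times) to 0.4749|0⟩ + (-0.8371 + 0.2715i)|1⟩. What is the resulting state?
(-0.2561 + 0.192i)|0⟩ + (0.9277 - 0.192i)|1⟩

H² = I, so H^3 = H: a single Hadamard. With (a, b) = (0.4749, (-0.8371 + 0.2715i)), H gives ((a + b)/√2, (a − b)/√2) = ((-0.2561 + 0.192i), (0.9277 - 0.192i)).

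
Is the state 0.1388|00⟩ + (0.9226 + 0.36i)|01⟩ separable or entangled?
Separable

Writing the state as a|00⟩ + b|01⟩ + c|10⟩ + d|11⟩, it is a product state iff ad − bc = 0.
Here (a, b, c, d) = (0.1388, (0.9226 + 0.36i), 0, 0): ad − bc = (0.1388)(0) − (0.9226 + 0.36i)(0) = 0, so the state is separable.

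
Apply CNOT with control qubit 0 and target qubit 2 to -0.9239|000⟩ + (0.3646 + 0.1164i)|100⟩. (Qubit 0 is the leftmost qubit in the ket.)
-0.9239|000⟩ + (0.3646 + 0.1164i)|101⟩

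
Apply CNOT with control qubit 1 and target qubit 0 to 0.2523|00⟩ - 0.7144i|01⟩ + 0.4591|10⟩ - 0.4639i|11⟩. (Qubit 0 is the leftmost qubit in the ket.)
0.2523|00⟩ - 0.4639i|01⟩ + 0.4591|10⟩ - 0.7144i|11⟩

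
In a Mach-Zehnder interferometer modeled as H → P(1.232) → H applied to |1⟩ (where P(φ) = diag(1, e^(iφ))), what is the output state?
(0.3338 - 0.4716i)|0⟩ + (0.6662 + 0.4716i)|1⟩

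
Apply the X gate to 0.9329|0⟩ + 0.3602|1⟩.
0.3602|0⟩ + 0.9329|1⟩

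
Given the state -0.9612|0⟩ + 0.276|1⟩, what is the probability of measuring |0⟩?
0.9239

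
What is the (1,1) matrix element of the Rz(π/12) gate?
(0.9914 + 0.1305i)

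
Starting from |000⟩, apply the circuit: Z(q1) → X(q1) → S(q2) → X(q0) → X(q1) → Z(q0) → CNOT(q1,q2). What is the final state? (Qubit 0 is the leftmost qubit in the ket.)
-|100⟩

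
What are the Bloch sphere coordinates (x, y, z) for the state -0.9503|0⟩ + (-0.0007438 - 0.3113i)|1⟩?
(0.001414, 0.5917, 0.8062)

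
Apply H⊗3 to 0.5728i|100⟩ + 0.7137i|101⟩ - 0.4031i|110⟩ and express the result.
0.3123i|000⟩ - 0.1923i|001⟩ + 0.5974i|010⟩ + 0.0927i|011⟩ - 0.3123i|100⟩ + 0.1923i|101⟩ - 0.5974i|110⟩ - 0.0927i|111⟩

H⊗3 gives amp(|y⟩) = (1/2√2) Σ_x (−1)^(x·y) amp(|x⟩), where x·y is the number of positions in which both x and y have a 1.
|000⟩: (0.5728i + 0.7137i - 0.4031i)/(2√2) = 0.3123i
|001⟩: (0.5728i - 0.7137i - 0.4031i)/(2√2) = -0.1923i
|010⟩: (0.5728i + 0.7137i + 0.4031i)/(2√2) = 0.5974i
|011⟩: (0.5728i - 0.7137i + 0.4031i)/(2√2) = 0.0927i
|100⟩: (-0.5728i - 0.7137i + 0.4031i)/(2√2) = -0.3123i
|101⟩: (-0.5728i + 0.7137i + 0.4031i)/(2√2) = 0.1923i
|110⟩: (-0.5728i - 0.7137i - 0.4031i)/(2√2) = -0.5974i
|111⟩: (-0.5728i + 0.7137i - 0.4031i)/(2√2) = -0.0927i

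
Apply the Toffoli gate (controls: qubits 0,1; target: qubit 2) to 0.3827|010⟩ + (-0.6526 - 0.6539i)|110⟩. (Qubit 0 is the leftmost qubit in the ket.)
0.3827|010⟩ + (-0.6526 - 0.6539i)|111⟩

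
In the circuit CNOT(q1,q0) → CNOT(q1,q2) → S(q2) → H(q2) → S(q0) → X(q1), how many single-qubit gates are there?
4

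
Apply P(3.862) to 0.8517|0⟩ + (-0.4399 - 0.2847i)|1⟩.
0.8517|0⟩ + (0.1428 + 0.5042i)|1⟩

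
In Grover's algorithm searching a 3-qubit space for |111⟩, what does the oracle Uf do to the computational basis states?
Uf|x⟩ = -|x⟩ if x = 111, else |x⟩ (phase flip on target)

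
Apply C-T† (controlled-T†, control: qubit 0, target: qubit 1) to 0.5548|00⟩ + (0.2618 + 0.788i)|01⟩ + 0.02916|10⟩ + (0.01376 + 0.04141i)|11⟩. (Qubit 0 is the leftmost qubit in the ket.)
0.5548|00⟩ + (0.2618 + 0.788i)|01⟩ + 0.02916|10⟩ + (0.03901 + 0.01955i)|11⟩

C-T† leaves the control-|0⟩ kets |00⟩, |01⟩ unchanged and applies T† to qubit 1 on the control-|1⟩ pair (|10⟩, |11⟩).
T† = [[1, 0], [0, (1/√2 - (1/√2)i)]].
With a = amp(|10⟩) = 0.02916 and b = amp(|11⟩) = (0.01376 + 0.04141i):
new amp(|10⟩) = (1)·a = 0.02916
new amp(|11⟩) = (1/√2 - (1/√2)i)·b = (0.03901 + 0.01955i)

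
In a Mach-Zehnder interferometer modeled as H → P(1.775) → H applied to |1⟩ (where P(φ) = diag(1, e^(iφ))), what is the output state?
(0.6014 - 0.4896i)|0⟩ + (0.3986 + 0.4896i)|1⟩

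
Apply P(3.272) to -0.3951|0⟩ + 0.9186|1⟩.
-0.3951|0⟩ + (-0.9108 - 0.1195i)|1⟩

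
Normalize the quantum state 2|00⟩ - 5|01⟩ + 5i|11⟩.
0.2722|00⟩ - 0.6804|01⟩ + 0.6804i|11⟩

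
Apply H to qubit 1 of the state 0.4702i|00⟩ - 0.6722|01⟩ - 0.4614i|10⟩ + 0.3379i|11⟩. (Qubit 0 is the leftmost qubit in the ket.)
(-0.4753 + 0.3325i)|00⟩ + (0.4753 + 0.3325i)|01⟩ - 0.08733i|10⟩ - 0.5652i|11⟩

H on qubit 1 mixes each pair of kets that differ only in qubit 1: amplitudes (a, b) of (|…0…⟩, |…1…⟩) become ((a + b)/√2, (a − b)/√2). Kets absent from the input have amplitude 0.
(|00⟩, |01⟩): (a, b) = (0.4702i, -0.6722) → ((-0.4753 + 0.3325i), (0.4753 + 0.3325i))
(|10⟩, |11⟩): (a, b) = (-0.4614i, 0.3379i) → (-0.08733i, -0.5652i)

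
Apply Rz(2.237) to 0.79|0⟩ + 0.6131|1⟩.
(0.3453 - 0.7106i)|0⟩ + (0.2679 + 0.5515i)|1⟩

Rz(2.237) = [[e^(−iθ/2), 0], [0, e^(iθ/2)]] with e^(±iθ/2) = cos(θ/2) ± i·sin(θ/2); θ = 2.237, cos(θ/2) ≈ 0.437032, sin(θ/2) ≈ 0.899446.
With a = amp(|0⟩) = 0.79 and b = amp(|1⟩) = 0.6131:
new amp(|0⟩) = (0.437032 - 0.899446i)·a = (0.3453 - 0.7106i)
new amp(|1⟩) = (0.437032 + 0.899446i)·b = (0.2679 + 0.5515i)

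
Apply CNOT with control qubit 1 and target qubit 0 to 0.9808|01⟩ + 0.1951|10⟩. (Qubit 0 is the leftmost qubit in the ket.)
0.1951|10⟩ + 0.9808|11⟩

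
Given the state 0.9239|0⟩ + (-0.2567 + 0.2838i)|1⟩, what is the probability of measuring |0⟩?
0.8536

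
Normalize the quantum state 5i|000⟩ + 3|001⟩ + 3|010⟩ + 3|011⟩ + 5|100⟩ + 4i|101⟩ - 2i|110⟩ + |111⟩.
0.5051i|000⟩ + 0.303|001⟩ + 0.303|010⟩ + 0.303|011⟩ + 0.5051|100⟩ + 0.4041i|101⟩ - 0.202i|110⟩ + 0.101|111⟩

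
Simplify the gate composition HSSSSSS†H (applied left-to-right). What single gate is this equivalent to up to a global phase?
I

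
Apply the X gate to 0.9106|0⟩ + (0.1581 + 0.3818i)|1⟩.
(0.1581 + 0.3818i)|0⟩ + 0.9106|1⟩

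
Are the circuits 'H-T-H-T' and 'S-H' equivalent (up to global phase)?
No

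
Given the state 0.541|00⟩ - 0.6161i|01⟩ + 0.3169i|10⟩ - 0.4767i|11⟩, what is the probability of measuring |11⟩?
0.2272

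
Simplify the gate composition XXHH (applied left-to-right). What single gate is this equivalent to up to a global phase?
I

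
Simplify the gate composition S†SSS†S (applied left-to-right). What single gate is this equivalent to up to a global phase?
S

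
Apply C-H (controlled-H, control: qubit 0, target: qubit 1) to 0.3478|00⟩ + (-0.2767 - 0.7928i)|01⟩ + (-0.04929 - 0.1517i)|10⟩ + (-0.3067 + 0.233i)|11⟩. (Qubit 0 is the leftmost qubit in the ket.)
0.3478|00⟩ + (-0.2767 - 0.7928i)|01⟩ + (-0.2517 + 0.05749i)|10⟩ + (0.182 - 0.272i)|11⟩

C-H leaves the control-|0⟩ kets |00⟩, |01⟩ unchanged and applies H to qubit 1 on the control-|1⟩ pair (|10⟩, |11⟩).
H = [[1/√2, 1/√2], [1/√2, -1/√2]].
With a = amp(|10⟩) = (-0.04929 - 0.1517i) and b = amp(|11⟩) = (-0.3067 + 0.233i):
new amp(|10⟩) = (1/√2)·a + (1/√2)·b = (-0.2517 + 0.05749i)
new amp(|11⟩) = (1/√2)·a + (-1/√2)·b = (0.182 - 0.272i)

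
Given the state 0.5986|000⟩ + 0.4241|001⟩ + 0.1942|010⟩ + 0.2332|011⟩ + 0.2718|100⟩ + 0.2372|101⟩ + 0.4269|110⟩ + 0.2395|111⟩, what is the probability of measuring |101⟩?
0.05626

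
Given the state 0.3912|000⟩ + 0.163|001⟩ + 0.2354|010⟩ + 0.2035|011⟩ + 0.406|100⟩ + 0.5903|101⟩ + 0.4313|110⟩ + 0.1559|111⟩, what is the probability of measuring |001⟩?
0.02657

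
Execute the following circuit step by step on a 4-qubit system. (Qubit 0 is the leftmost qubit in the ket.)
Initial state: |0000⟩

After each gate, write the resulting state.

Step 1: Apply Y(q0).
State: i|1000⟩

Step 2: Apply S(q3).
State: i|1000⟩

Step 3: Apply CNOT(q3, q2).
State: i|1000⟩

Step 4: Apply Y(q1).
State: -|1100⟩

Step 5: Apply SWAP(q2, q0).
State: -|0110⟩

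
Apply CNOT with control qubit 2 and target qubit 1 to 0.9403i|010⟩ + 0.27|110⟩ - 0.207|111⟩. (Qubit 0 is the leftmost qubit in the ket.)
0.9403i|010⟩ - 0.207|101⟩ + 0.27|110⟩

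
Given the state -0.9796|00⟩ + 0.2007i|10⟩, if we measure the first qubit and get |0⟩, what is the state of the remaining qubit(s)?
-|0⟩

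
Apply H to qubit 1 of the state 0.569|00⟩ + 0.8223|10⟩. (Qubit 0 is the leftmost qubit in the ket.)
0.4023|00⟩ + 0.4023|01⟩ + 0.5815|10⟩ + 0.5815|11⟩

H on qubit 1 mixes each pair of kets that differ only in qubit 1: amplitudes (a, b) of (|…0…⟩, |…1…⟩) become ((a + b)/√2, (a − b)/√2). Kets absent from the input have amplitude 0.
(|00⟩, |01⟩): (a, b) = (0.569, 0) → (0.4023, 0.4023)
(|10⟩, |11⟩): (a, b) = (0.8223, 0) → (0.5815, 0.5815)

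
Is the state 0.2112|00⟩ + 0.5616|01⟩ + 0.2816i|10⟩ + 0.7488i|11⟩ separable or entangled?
Separable

Writing the state as a|00⟩ + b|01⟩ + c|10⟩ + d|11⟩, it is a product state iff ad − bc = 0.
Here (a, b, c, d) = (0.2112, 0.5616, 0.2816i, 0.7488i): ad − bc = (0.2112)(0.7488i) − (0.5616)(0.2816i) = 0, so the state is separable.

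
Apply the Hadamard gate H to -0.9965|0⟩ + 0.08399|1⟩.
-0.6452|0⟩ - 0.764|1⟩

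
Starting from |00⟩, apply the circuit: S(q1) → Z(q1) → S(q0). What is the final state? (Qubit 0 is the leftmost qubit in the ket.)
|00⟩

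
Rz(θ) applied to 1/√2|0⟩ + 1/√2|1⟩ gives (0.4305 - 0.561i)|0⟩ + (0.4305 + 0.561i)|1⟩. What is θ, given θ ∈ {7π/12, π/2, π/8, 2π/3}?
7π/12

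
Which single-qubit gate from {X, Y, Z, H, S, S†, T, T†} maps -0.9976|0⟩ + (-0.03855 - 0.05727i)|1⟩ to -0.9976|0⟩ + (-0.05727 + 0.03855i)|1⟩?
S†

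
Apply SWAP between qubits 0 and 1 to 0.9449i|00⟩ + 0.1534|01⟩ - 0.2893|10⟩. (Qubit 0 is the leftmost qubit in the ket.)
0.9449i|00⟩ - 0.2893|01⟩ + 0.1534|10⟩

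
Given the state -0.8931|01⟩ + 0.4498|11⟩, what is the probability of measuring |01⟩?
0.7976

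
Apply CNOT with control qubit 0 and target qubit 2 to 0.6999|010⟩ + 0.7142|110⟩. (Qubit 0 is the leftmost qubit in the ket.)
0.6999|010⟩ + 0.7142|111⟩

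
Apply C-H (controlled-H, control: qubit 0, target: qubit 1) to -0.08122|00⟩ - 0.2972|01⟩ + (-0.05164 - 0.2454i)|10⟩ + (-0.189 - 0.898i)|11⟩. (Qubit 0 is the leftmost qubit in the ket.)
-0.08122|00⟩ - 0.2972|01⟩ + (-0.1702 - 0.8085i)|10⟩ + (0.09713 + 0.4615i)|11⟩

C-H leaves the control-|0⟩ kets |00⟩, |01⟩ unchanged and applies H to qubit 1 on the control-|1⟩ pair (|10⟩, |11⟩).
H = [[1/√2, 1/√2], [1/√2, -1/√2]].
With a = amp(|10⟩) = (-0.05164 - 0.2454i) and b = amp(|11⟩) = (-0.189 - 0.898i):
new amp(|10⟩) = (1/√2)·a + (1/√2)·b = (-0.1702 - 0.8085i)
new amp(|11⟩) = (1/√2)·a + (-1/√2)·b = (0.09713 + 0.4615i)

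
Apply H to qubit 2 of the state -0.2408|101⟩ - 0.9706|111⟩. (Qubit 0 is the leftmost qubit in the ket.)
-0.1703|100⟩ + 0.1703|101⟩ - 0.6863|110⟩ + 0.6863|111⟩

H on qubit 2 mixes each pair of kets that differ only in qubit 2: amplitudes (a, b) of (|…0…⟩, |…1…⟩) become ((a + b)/√2, (a − b)/√2). Kets absent from the input have amplitude 0.
(|100⟩, |101⟩): (a, b) = (0, -0.2408) → (-0.1703, 0.1703)
(|110⟩, |111⟩): (a, b) = (0, -0.9706) → (-0.6863, 0.6863)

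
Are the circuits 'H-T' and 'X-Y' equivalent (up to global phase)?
No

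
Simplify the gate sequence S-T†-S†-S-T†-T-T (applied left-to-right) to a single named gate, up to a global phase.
S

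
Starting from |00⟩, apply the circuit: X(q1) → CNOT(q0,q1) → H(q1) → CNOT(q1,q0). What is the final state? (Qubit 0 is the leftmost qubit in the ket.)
1/√2|00⟩ - 1/√2|11⟩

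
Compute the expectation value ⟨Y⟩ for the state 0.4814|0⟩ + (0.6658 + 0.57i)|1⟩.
0.5488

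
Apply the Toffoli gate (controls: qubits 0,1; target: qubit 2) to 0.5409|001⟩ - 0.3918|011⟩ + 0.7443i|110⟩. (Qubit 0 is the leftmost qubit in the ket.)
0.5409|001⟩ - 0.3918|011⟩ + 0.7443i|111⟩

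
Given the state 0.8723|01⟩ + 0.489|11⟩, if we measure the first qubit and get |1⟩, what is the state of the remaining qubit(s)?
|1⟩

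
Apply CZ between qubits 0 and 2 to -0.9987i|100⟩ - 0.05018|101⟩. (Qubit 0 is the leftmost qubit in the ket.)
-0.9987i|100⟩ + 0.05018|101⟩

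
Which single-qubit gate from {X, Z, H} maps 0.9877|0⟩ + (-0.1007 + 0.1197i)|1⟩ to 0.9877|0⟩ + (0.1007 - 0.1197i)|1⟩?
Z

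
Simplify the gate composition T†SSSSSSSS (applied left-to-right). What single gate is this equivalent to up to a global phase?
T†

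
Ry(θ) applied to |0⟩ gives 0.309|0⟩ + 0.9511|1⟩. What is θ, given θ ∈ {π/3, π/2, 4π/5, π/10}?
4π/5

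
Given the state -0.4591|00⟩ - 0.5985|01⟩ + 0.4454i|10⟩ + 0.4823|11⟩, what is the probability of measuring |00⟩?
0.2108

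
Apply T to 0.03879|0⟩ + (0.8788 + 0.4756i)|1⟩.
0.03879|0⟩ + (0.2851 + 0.9577i)|1⟩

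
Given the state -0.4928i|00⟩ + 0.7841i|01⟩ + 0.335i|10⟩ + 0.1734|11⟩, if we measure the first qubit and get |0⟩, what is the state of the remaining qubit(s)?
-0.5321i|0⟩ + 0.8467i|1⟩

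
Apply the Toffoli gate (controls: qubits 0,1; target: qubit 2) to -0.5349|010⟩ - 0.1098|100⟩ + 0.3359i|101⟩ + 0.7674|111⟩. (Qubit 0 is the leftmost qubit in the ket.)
-0.5349|010⟩ - 0.1098|100⟩ + 0.3359i|101⟩ + 0.7674|110⟩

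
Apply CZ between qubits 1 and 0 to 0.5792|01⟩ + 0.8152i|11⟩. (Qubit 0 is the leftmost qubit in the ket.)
0.5792|01⟩ - 0.8152i|11⟩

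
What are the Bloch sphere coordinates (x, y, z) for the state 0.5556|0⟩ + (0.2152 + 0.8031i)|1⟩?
(0.2391, 0.8924, -0.3826)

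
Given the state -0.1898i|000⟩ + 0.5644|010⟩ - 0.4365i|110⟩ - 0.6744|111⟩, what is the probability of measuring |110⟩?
0.1905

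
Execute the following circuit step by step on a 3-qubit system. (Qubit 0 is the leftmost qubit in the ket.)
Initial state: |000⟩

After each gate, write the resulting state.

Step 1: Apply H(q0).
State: 1/√2|000⟩ + 1/√2|100⟩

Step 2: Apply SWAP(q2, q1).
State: 1/√2|000⟩ + 1/√2|100⟩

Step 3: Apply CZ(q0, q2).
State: 1/√2|000⟩ + 1/√2|100⟩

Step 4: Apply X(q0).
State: 1/√2|000⟩ + 1/√2|100⟩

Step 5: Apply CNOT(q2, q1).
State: 1/√2|000⟩ + 1/√2|100⟩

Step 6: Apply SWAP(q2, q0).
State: 1/√2|000⟩ + 1/√2|001⟩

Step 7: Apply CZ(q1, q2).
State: 1/√2|000⟩ + 1/√2|001⟩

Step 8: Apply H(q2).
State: |000⟩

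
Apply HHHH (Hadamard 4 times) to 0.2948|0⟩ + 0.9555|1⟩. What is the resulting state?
0.2948|0⟩ + 0.9555|1⟩

H² = I, so an even number of Hadamards cancels: H^4 = I and the state is unchanged.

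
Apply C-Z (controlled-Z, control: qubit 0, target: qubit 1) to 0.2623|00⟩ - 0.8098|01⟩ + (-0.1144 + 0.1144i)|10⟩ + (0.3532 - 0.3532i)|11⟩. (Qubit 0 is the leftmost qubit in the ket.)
0.2623|00⟩ - 0.8098|01⟩ + (-0.1144 + 0.1144i)|10⟩ + (-0.3532 + 0.3532i)|11⟩

C-Z leaves the control-|0⟩ kets |00⟩, |01⟩ unchanged and applies Z to qubit 1 on the control-|1⟩ pair (|10⟩, |11⟩).
Z = [[1, 0], [0, -1]].
With a = amp(|10⟩) = (-0.1144 + 0.1144i) and b = amp(|11⟩) = (0.3532 - 0.3532i):
new amp(|10⟩) = (1)·a = (-0.1144 + 0.1144i)
new amp(|11⟩) = (-1)·b = (-0.3532 + 0.3532i)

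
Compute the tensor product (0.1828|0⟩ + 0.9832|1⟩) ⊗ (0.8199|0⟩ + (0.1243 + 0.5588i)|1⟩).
0.1499|00⟩ + (0.02272 + 0.1021i)|01⟩ + 0.8061|10⟩ + (0.1222 + 0.5494i)|11⟩

amp(|b₁b₂…⟩) = product of the factor amplitudes for bits b₁, b₂, …; only kets whose every factor amplitude is nonzero survive.
|00⟩: (0.1828)(0.8199) = 0.1499
|01⟩: (0.1828)(0.1243 + 0.5588i) = (0.02272 + 0.1021i)
|10⟩: (0.9832)(0.8199) = 0.8061
|11⟩: (0.9832)(0.1243 + 0.5588i) = (0.1222 + 0.5494i)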